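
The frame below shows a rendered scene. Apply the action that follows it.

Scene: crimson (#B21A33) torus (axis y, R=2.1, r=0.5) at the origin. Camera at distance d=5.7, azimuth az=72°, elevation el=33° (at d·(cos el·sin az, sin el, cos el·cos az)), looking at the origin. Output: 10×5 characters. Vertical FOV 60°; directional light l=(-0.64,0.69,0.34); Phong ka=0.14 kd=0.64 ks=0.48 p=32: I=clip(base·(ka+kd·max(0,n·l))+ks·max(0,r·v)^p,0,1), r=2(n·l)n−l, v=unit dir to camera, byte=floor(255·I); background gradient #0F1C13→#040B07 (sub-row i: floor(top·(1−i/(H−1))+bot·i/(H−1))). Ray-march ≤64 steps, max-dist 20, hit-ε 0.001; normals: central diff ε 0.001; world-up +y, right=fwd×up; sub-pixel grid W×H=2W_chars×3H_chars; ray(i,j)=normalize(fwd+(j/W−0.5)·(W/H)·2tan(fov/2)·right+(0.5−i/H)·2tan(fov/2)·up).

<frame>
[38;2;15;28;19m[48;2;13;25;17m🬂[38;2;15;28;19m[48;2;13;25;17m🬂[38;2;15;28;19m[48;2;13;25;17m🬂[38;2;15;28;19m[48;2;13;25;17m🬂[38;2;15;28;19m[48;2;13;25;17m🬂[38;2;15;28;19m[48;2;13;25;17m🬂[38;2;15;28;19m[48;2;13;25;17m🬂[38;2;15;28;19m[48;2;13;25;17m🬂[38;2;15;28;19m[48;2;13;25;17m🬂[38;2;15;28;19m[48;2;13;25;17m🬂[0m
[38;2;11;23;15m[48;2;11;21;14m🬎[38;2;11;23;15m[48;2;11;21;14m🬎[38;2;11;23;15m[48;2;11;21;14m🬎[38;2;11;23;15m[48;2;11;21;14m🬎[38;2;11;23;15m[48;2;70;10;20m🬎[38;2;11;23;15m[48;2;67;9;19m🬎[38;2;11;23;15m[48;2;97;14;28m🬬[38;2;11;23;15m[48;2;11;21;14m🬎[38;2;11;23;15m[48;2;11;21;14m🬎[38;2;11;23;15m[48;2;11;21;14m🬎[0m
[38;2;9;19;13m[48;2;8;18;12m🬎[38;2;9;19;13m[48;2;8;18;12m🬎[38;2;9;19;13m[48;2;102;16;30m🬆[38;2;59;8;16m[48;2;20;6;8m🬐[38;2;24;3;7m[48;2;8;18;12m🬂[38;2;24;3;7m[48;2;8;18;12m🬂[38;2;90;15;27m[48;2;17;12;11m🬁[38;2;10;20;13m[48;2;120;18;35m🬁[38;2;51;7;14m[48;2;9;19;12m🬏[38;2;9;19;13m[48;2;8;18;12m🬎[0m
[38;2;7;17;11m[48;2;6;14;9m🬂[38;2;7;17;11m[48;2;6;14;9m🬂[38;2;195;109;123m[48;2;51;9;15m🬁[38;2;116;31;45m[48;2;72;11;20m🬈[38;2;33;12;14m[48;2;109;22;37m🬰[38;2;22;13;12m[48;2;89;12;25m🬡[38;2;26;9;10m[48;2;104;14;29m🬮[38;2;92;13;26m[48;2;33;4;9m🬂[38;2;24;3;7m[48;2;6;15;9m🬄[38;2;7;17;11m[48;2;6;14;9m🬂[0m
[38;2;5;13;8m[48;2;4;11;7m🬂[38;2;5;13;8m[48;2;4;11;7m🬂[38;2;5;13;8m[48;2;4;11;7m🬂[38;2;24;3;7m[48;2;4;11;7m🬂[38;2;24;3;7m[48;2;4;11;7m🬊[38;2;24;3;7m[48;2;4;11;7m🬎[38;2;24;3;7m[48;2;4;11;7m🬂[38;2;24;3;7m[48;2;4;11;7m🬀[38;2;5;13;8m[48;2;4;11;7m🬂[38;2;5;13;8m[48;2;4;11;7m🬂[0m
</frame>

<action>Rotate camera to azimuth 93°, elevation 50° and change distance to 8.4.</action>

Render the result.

<frame>
[38;2;15;28;19m[48;2;13;25;17m🬂[38;2;15;28;19m[48;2;13;25;17m🬂[38;2;15;28;19m[48;2;13;25;17m🬂[38;2;15;28;19m[48;2;13;25;17m🬂[38;2;15;28;19m[48;2;13;25;17m🬂[38;2;15;28;19m[48;2;13;25;17m🬂[38;2;15;28;19m[48;2;13;25;17m🬂[38;2;15;28;19m[48;2;13;25;17m🬂[38;2;15;28;19m[48;2;13;25;17m🬂[38;2;15;28;19m[48;2;13;25;17m🬂[0m
[38;2;11;23;15m[48;2;11;21;14m🬎[38;2;11;23;15m[48;2;11;21;14m🬎[38;2;11;23;15m[48;2;11;21;14m🬎[38;2;11;23;15m[48;2;11;21;14m🬎[38;2;11;23;15m[48;2;115;36;49m🬝[38;2;11;23;15m[48;2;93;21;33m🬎[38;2;11;23;15m[48;2;11;21;14m🬎[38;2;11;23;15m[48;2;11;21;14m🬎[38;2;11;23;15m[48;2;11;21;14m🬎[38;2;11;23;15m[48;2;11;21;14m🬎[0m
[38;2;9;19;13m[48;2;8;18;12m🬎[38;2;9;19;13m[48;2;8;18;12m🬎[38;2;9;19;13m[48;2;8;18;12m🬎[38;2;166;71;87m[48;2;56;15;20m🬁[38;2;24;3;7m[48;2;8;18;12m🬂[38;2;24;3;7m[48;2;8;18;12m🬂[38;2;175;76;92m[48;2;45;15;17m🬦[38;2;38;5;11m[48;2;9;19;12m🬏[38;2;9;19;13m[48;2;8;18;12m🬎[38;2;9;19;13m[48;2;8;18;12m🬎[0m
[38;2;7;17;11m[48;2;6;14;9m🬂[38;2;7;17;11m[48;2;6;14;9m🬂[38;2;7;17;11m[48;2;6;14;9m🬂[38;2;104;21;34m[48;2;11;12;9m🬁[38;2;94;14;27m[48;2;18;7;8m🬌[38;2;15;10;9m[48;2;104;19;33m🬰[38;2;111;15;31m[48;2;28;7;10m🬂[38;2;7;17;11m[48;2;6;14;9m🬂[38;2;7;17;11m[48;2;6;14;9m🬂[38;2;7;17;11m[48;2;6;14;9m🬂[0m
[38;2;5;13;8m[48;2;4;11;7m🬂[38;2;5;13;8m[48;2;4;11;7m🬂[38;2;5;13;8m[48;2;4;11;7m🬂[38;2;5;13;8m[48;2;4;11;7m🬂[38;2;5;13;8m[48;2;4;11;7m🬂[38;2;5;13;8m[48;2;4;11;7m🬂[38;2;5;13;8m[48;2;4;11;7m🬂[38;2;5;13;8m[48;2;4;11;7m🬂[38;2;5;13;8m[48;2;4;11;7m🬂[38;2;5;13;8m[48;2;4;11;7m🬂[0m
</frame>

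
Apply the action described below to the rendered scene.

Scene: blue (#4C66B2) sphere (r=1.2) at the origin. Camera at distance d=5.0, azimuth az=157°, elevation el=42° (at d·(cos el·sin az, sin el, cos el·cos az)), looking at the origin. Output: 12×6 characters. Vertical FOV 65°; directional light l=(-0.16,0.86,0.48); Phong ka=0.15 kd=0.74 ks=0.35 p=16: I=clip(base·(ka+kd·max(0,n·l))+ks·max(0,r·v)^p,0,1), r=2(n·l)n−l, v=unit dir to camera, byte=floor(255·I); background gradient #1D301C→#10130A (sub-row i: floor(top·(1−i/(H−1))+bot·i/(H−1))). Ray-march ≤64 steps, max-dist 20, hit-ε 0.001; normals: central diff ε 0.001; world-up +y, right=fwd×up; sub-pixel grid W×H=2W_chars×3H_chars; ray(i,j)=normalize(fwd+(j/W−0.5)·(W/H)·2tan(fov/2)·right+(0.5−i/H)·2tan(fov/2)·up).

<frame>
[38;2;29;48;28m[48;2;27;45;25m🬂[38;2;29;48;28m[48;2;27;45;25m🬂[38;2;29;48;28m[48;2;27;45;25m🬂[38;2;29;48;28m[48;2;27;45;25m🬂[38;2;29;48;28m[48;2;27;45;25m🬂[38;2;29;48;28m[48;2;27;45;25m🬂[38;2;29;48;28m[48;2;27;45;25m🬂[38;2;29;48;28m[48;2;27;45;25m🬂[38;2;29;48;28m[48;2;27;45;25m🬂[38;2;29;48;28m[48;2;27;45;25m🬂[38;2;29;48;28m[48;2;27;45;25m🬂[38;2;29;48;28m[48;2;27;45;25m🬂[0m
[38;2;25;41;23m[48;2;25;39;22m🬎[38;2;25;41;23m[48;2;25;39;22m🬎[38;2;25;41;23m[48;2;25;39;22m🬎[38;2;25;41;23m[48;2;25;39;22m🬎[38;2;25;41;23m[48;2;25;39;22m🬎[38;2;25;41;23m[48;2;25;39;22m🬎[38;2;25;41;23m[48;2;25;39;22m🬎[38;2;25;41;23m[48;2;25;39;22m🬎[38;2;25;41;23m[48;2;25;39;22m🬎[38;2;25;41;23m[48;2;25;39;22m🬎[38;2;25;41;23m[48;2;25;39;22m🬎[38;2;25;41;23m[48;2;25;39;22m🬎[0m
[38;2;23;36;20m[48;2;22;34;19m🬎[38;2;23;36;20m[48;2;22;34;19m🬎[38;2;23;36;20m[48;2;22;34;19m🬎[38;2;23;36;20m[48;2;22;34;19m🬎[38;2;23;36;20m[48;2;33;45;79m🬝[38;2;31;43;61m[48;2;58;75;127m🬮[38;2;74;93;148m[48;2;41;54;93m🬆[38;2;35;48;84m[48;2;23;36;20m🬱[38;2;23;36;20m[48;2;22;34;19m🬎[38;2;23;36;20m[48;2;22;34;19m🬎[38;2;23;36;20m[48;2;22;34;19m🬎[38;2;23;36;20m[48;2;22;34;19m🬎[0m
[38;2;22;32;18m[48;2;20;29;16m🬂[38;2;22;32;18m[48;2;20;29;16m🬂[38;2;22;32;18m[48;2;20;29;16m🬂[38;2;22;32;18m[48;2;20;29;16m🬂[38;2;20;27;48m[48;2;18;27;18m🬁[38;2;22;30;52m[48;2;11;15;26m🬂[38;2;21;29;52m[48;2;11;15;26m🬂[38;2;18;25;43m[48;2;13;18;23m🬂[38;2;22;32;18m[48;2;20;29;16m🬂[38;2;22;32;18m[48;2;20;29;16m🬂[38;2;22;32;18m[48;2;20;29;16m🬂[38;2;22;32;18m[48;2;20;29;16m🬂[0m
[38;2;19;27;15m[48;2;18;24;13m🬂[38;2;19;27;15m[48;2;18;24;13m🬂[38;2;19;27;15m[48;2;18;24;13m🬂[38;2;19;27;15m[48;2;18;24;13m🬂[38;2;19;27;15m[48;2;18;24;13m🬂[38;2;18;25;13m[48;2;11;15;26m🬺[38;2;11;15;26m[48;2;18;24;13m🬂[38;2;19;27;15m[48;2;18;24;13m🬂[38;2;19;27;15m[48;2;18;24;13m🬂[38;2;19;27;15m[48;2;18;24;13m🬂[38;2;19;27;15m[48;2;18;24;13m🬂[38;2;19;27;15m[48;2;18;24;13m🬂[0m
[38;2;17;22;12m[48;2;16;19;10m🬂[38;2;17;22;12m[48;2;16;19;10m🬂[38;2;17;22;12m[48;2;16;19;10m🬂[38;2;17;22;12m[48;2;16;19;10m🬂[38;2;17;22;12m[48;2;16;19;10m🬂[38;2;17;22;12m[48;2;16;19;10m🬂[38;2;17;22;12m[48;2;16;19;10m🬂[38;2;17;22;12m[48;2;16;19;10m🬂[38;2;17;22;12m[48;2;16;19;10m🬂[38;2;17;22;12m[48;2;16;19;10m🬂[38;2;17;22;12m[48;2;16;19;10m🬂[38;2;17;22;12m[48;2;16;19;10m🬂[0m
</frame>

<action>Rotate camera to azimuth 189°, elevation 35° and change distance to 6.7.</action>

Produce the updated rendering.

<frame>
[38;2;29;48;28m[48;2;27;45;25m🬂[38;2;29;48;28m[48;2;27;45;25m🬂[38;2;29;48;28m[48;2;27;45;25m🬂[38;2;29;48;28m[48;2;27;45;25m🬂[38;2;29;48;28m[48;2;27;45;25m🬂[38;2;29;48;28m[48;2;27;45;25m🬂[38;2;29;48;28m[48;2;27;45;25m🬂[38;2;29;48;28m[48;2;27;45;25m🬂[38;2;29;48;28m[48;2;27;45;25m🬂[38;2;29;48;28m[48;2;27;45;25m🬂[38;2;29;48;28m[48;2;27;45;25m🬂[38;2;29;48;28m[48;2;27;45;25m🬂[0m
[38;2;25;41;23m[48;2;25;39;22m🬎[38;2;25;41;23m[48;2;25;39;22m🬎[38;2;25;41;23m[48;2;25;39;22m🬎[38;2;25;41;23m[48;2;25;39;22m🬎[38;2;25;41;23m[48;2;25;39;22m🬎[38;2;25;41;23m[48;2;25;39;22m🬎[38;2;25;41;23m[48;2;25;39;22m🬎[38;2;25;41;23m[48;2;25;39;22m🬎[38;2;25;41;23m[48;2;25;39;22m🬎[38;2;25;41;23m[48;2;25;39;22m🬎[38;2;25;41;23m[48;2;25;39;22m🬎[38;2;25;41;23m[48;2;25;39;22m🬎[0m
[38;2;23;36;20m[48;2;22;34;19m🬎[38;2;23;36;20m[48;2;22;34;19m🬎[38;2;23;36;20m[48;2;22;34;19m🬎[38;2;23;36;20m[48;2;22;34;19m🬎[38;2;23;36;20m[48;2;22;34;19m🬎[38;2;24;36;30m[48;2;40;53;94m🬕[38;2;31;44;55m[48;2;77;96;152m🬰[38;2;43;59;103m[48;2;23;36;20m🬏[38;2;23;36;20m[48;2;22;34;19m🬎[38;2;23;36;20m[48;2;22;34;19m🬎[38;2;23;36;20m[48;2;22;34;19m🬎[38;2;23;36;20m[48;2;22;34;19m🬎[0m
[38;2;22;32;18m[48;2;20;29;16m🬂[38;2;22;32;18m[48;2;20;29;16m🬂[38;2;22;32;18m[48;2;20;29;16m🬂[38;2;22;32;18m[48;2;20;29;16m🬂[38;2;22;32;18m[48;2;20;29;16m🬂[38;2;11;15;27m[48;2;20;29;16m🬬[38;2;20;27;47m[48;2;11;15;26m🬂[38;2;25;34;59m[48;2;18;27;18m🬀[38;2;22;32;18m[48;2;20;29;16m🬂[38;2;22;32;18m[48;2;20;29;16m🬂[38;2;22;32;18m[48;2;20;29;16m🬂[38;2;22;32;18m[48;2;20;29;16m🬂[0m
[38;2;19;27;15m[48;2;18;24;13m🬂[38;2;19;27;15m[48;2;18;24;13m🬂[38;2;19;27;15m[48;2;18;24;13m🬂[38;2;19;27;15m[48;2;18;24;13m🬂[38;2;19;27;15m[48;2;18;24;13m🬂[38;2;19;27;15m[48;2;18;24;13m🬂[38;2;19;27;15m[48;2;18;24;13m🬂[38;2;19;27;15m[48;2;18;24;13m🬂[38;2;19;27;15m[48;2;18;24;13m🬂[38;2;19;27;15m[48;2;18;24;13m🬂[38;2;19;27;15m[48;2;18;24;13m🬂[38;2;19;27;15m[48;2;18;24;13m🬂[0m
[38;2;17;22;12m[48;2;16;19;10m🬂[38;2;17;22;12m[48;2;16;19;10m🬂[38;2;17;22;12m[48;2;16;19;10m🬂[38;2;17;22;12m[48;2;16;19;10m🬂[38;2;17;22;12m[48;2;16;19;10m🬂[38;2;17;22;12m[48;2;16;19;10m🬂[38;2;17;22;12m[48;2;16;19;10m🬂[38;2;17;22;12m[48;2;16;19;10m🬂[38;2;17;22;12m[48;2;16;19;10m🬂[38;2;17;22;12m[48;2;16;19;10m🬂[38;2;17;22;12m[48;2;16;19;10m🬂[38;2;17;22;12m[48;2;16;19;10m🬂[0m
</frame>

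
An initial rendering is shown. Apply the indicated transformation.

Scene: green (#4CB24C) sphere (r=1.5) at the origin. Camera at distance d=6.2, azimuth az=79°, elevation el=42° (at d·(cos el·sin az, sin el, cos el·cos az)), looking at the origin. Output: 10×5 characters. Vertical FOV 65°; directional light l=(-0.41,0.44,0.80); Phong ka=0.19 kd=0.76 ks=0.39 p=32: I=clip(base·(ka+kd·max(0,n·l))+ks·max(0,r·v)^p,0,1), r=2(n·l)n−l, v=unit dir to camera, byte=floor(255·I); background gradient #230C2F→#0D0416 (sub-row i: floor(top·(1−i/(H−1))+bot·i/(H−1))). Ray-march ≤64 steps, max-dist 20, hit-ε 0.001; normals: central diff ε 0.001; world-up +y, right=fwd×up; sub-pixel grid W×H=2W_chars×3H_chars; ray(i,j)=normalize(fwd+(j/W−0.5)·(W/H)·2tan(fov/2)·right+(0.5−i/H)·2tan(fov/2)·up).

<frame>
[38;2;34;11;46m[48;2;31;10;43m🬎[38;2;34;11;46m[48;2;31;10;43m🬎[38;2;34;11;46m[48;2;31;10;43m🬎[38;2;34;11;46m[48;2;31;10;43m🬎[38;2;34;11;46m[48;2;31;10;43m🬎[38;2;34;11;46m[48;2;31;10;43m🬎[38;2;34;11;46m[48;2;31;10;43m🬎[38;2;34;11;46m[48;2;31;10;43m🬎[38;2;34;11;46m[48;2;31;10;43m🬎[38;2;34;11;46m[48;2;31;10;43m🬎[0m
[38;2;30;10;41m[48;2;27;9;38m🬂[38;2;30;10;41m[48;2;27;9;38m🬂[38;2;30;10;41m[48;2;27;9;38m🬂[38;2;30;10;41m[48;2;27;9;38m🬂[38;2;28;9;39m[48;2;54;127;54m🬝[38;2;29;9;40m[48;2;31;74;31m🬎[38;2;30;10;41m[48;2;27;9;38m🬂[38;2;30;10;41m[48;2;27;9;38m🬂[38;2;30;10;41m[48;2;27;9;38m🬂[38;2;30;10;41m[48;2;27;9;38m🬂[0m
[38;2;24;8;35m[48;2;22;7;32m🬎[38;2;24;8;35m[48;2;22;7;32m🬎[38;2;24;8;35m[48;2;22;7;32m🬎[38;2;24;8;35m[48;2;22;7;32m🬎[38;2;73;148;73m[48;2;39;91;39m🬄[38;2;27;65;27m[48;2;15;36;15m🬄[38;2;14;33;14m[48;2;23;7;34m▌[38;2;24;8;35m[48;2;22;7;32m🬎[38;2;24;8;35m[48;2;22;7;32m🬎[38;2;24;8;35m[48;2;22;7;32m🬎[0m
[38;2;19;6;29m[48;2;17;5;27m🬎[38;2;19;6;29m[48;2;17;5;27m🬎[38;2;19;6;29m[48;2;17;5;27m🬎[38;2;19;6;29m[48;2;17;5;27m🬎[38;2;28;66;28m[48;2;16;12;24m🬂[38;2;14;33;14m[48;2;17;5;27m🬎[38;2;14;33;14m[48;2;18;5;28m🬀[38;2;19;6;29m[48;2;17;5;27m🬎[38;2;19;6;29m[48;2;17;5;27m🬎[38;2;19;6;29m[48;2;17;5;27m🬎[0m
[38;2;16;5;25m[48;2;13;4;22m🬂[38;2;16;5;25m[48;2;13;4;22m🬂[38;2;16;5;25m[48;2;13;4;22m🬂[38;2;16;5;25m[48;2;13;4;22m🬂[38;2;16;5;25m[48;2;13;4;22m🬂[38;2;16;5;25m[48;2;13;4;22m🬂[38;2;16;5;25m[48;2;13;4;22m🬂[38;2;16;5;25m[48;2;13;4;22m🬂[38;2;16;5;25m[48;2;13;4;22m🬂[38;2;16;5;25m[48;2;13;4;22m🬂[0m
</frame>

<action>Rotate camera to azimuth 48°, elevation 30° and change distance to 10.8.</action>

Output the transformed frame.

<frame>
[38;2;34;11;46m[48;2;31;10;43m🬎[38;2;34;11;46m[48;2;31;10;43m🬎[38;2;34;11;46m[48;2;31;10;43m🬎[38;2;34;11;46m[48;2;31;10;43m🬎[38;2;34;11;46m[48;2;31;10;43m🬎[38;2;34;11;46m[48;2;31;10;43m🬎[38;2;34;11;46m[48;2;31;10;43m🬎[38;2;34;11;46m[48;2;31;10;43m🬎[38;2;34;11;46m[48;2;31;10;43m🬎[38;2;34;11;46m[48;2;31;10;43m🬎[0m
[38;2;30;10;41m[48;2;27;9;38m🬂[38;2;30;10;41m[48;2;27;9;38m🬂[38;2;30;10;41m[48;2;27;9;38m🬂[38;2;30;10;41m[48;2;27;9;38m🬂[38;2;30;10;41m[48;2;27;9;38m🬂[38;2;30;10;41m[48;2;27;9;38m🬂[38;2;30;10;41m[48;2;27;9;38m🬂[38;2;30;10;41m[48;2;27;9;38m🬂[38;2;30;10;41m[48;2;27;9;38m🬂[38;2;30;10;41m[48;2;27;9;38m🬂[0m
[38;2;24;8;35m[48;2;22;7;32m🬎[38;2;24;8;35m[48;2;22;7;32m🬎[38;2;24;8;35m[48;2;22;7;32m🬎[38;2;24;8;35m[48;2;22;7;32m🬎[38;2;71;153;71m[48;2;24;7;34m🬦[38;2;17;24;21m[48;2;38;90;38m▐[38;2;24;8;35m[48;2;22;7;32m🬎[38;2;24;8;35m[48;2;22;7;32m🬎[38;2;24;8;35m[48;2;22;7;32m🬎[38;2;24;8;35m[48;2;22;7;32m🬎[0m
[38;2;19;6;29m[48;2;17;5;27m🬎[38;2;19;6;29m[48;2;17;5;27m🬎[38;2;19;6;29m[48;2;17;5;27m🬎[38;2;19;6;29m[48;2;17;5;27m🬎[38;2;19;6;29m[48;2;17;5;27m🬎[38;2;14;33;14m[48;2;18;5;28m🬀[38;2;19;6;29m[48;2;17;5;27m🬎[38;2;19;6;29m[48;2;17;5;27m🬎[38;2;19;6;29m[48;2;17;5;27m🬎[38;2;19;6;29m[48;2;17;5;27m🬎[0m
[38;2;16;5;25m[48;2;13;4;22m🬂[38;2;16;5;25m[48;2;13;4;22m🬂[38;2;16;5;25m[48;2;13;4;22m🬂[38;2;16;5;25m[48;2;13;4;22m🬂[38;2;16;5;25m[48;2;13;4;22m🬂[38;2;16;5;25m[48;2;13;4;22m🬂[38;2;16;5;25m[48;2;13;4;22m🬂[38;2;16;5;25m[48;2;13;4;22m🬂[38;2;16;5;25m[48;2;13;4;22m🬂[38;2;16;5;25m[48;2;13;4;22m🬂[0m
</frame>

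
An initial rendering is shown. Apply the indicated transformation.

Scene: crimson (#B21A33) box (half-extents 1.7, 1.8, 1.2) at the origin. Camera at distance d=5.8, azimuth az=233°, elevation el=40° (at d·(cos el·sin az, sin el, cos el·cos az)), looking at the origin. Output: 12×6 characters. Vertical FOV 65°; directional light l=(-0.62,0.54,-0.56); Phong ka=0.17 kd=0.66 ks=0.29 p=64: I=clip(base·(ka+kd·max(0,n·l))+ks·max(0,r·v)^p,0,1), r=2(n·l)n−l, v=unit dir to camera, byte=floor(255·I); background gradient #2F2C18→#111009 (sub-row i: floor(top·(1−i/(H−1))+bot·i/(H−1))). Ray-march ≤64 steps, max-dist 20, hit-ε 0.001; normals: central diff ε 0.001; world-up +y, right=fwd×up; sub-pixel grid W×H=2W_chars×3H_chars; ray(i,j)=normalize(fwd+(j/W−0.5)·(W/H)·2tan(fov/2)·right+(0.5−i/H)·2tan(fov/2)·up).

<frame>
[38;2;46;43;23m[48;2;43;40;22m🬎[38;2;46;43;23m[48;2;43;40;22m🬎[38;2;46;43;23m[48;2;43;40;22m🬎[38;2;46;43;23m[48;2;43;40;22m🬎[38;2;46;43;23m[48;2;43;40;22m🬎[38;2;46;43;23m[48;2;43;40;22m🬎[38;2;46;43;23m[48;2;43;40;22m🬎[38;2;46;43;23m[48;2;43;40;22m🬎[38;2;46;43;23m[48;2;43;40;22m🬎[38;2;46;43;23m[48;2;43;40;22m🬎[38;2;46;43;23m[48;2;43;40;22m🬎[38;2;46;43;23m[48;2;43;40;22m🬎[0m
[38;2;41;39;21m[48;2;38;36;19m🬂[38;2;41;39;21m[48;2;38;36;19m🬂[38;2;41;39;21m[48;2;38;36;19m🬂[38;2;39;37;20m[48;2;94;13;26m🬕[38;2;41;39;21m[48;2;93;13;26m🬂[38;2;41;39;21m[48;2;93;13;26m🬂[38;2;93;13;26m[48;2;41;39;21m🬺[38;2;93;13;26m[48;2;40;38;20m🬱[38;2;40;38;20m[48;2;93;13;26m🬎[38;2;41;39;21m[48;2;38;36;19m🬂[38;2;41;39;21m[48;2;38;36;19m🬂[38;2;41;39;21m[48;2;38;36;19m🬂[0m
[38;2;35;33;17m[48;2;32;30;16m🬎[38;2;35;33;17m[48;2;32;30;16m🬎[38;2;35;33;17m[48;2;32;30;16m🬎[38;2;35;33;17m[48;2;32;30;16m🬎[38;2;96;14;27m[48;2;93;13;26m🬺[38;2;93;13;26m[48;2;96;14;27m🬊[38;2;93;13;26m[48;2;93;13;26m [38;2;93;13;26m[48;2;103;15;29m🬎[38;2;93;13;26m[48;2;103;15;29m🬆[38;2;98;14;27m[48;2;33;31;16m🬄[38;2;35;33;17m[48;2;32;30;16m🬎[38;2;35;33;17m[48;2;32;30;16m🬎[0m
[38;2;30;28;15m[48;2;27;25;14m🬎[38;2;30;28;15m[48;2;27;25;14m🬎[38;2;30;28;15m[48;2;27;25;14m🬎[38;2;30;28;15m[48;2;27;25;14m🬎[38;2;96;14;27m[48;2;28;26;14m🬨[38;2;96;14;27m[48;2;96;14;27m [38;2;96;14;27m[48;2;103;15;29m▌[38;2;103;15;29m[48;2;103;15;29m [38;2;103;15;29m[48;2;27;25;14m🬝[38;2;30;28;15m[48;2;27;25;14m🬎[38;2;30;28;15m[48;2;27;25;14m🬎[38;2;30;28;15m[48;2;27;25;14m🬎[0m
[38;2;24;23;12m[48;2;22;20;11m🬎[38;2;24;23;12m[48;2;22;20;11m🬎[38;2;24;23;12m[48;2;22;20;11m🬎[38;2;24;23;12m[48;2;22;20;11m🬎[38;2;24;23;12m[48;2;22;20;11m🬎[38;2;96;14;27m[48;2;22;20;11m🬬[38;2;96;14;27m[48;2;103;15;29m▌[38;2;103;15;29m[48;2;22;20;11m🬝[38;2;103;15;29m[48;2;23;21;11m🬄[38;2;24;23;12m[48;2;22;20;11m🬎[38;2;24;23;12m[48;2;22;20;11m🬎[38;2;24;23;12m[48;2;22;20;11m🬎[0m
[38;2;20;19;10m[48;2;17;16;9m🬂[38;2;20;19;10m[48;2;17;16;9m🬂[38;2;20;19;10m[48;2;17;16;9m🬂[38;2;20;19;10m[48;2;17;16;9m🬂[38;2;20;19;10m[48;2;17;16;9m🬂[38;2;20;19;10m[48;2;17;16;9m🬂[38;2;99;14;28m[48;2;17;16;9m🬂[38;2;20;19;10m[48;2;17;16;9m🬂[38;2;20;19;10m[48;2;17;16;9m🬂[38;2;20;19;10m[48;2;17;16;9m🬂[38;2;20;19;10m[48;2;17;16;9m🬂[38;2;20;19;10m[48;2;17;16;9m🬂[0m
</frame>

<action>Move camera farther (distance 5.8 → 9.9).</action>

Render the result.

<frame>
[38;2;46;43;23m[48;2;43;40;22m🬎[38;2;46;43;23m[48;2;43;40;22m🬎[38;2;46;43;23m[48;2;43;40;22m🬎[38;2;46;43;23m[48;2;43;40;22m🬎[38;2;46;43;23m[48;2;43;40;22m🬎[38;2;46;43;23m[48;2;43;40;22m🬎[38;2;46;43;23m[48;2;43;40;22m🬎[38;2;46;43;23m[48;2;43;40;22m🬎[38;2;46;43;23m[48;2;43;40;22m🬎[38;2;46;43;23m[48;2;43;40;22m🬎[38;2;46;43;23m[48;2;43;40;22m🬎[38;2;46;43;23m[48;2;43;40;22m🬎[0m
[38;2;41;39;21m[48;2;38;36;19m🬂[38;2;41;39;21m[48;2;38;36;19m🬂[38;2;41;39;21m[48;2;38;36;19m🬂[38;2;41;39;21m[48;2;38;36;19m🬂[38;2;41;39;21m[48;2;38;36;19m🬂[38;2;41;39;21m[48;2;38;36;19m🬂[38;2;41;39;21m[48;2;38;36;19m🬂[38;2;41;39;21m[48;2;38;36;19m🬂[38;2;41;39;21m[48;2;38;36;19m🬂[38;2;41;39;21m[48;2;38;36;19m🬂[38;2;41;39;21m[48;2;38;36;19m🬂[38;2;41;39;21m[48;2;38;36;19m🬂[0m
[38;2;35;33;17m[48;2;32;30;16m🬎[38;2;35;33;17m[48;2;32;30;16m🬎[38;2;35;33;17m[48;2;32;30;16m🬎[38;2;35;33;17m[48;2;32;30;16m🬎[38;2;35;33;17m[48;2;32;30;16m🬎[38;2;93;13;26m[48;2;96;14;27m🬎[38;2;93;13;26m[48;2;93;13;26m [38;2;35;33;17m[48;2;96;13;27m🬊[38;2;35;33;17m[48;2;32;30;16m🬎[38;2;35;33;17m[48;2;32;30;16m🬎[38;2;35;33;17m[48;2;32;30;16m🬎[38;2;35;33;17m[48;2;32;30;16m🬎[0m
[38;2;30;28;15m[48;2;27;25;14m🬎[38;2;30;28;15m[48;2;27;25;14m🬎[38;2;30;28;15m[48;2;27;25;14m🬎[38;2;30;28;15m[48;2;27;25;14m🬎[38;2;30;28;15m[48;2;27;25;14m🬎[38;2;96;14;27m[48;2;27;25;14m🬬[38;2;96;14;27m[48;2;103;15;29m▌[38;2;103;15;29m[48;2;28;26;14m🬕[38;2;30;28;15m[48;2;27;25;14m🬎[38;2;30;28;15m[48;2;27;25;14m🬎[38;2;30;28;15m[48;2;27;25;14m🬎[38;2;30;28;15m[48;2;27;25;14m🬎[0m
[38;2;24;23;12m[48;2;22;20;11m🬎[38;2;24;23;12m[48;2;22;20;11m🬎[38;2;24;23;12m[48;2;22;20;11m🬎[38;2;24;23;12m[48;2;22;20;11m🬎[38;2;24;23;12m[48;2;22;20;11m🬎[38;2;24;23;12m[48;2;22;20;11m🬎[38;2;99;14;28m[48;2;23;21;11m🬂[38;2;24;23;12m[48;2;22;20;11m🬎[38;2;24;23;12m[48;2;22;20;11m🬎[38;2;24;23;12m[48;2;22;20;11m🬎[38;2;24;23;12m[48;2;22;20;11m🬎[38;2;24;23;12m[48;2;22;20;11m🬎[0m
[38;2;20;19;10m[48;2;17;16;9m🬂[38;2;20;19;10m[48;2;17;16;9m🬂[38;2;20;19;10m[48;2;17;16;9m🬂[38;2;20;19;10m[48;2;17;16;9m🬂[38;2;20;19;10m[48;2;17;16;9m🬂[38;2;20;19;10m[48;2;17;16;9m🬂[38;2;20;19;10m[48;2;17;16;9m🬂[38;2;20;19;10m[48;2;17;16;9m🬂[38;2;20;19;10m[48;2;17;16;9m🬂[38;2;20;19;10m[48;2;17;16;9m🬂[38;2;20;19;10m[48;2;17;16;9m🬂[38;2;20;19;10m[48;2;17;16;9m🬂[0m
</frame>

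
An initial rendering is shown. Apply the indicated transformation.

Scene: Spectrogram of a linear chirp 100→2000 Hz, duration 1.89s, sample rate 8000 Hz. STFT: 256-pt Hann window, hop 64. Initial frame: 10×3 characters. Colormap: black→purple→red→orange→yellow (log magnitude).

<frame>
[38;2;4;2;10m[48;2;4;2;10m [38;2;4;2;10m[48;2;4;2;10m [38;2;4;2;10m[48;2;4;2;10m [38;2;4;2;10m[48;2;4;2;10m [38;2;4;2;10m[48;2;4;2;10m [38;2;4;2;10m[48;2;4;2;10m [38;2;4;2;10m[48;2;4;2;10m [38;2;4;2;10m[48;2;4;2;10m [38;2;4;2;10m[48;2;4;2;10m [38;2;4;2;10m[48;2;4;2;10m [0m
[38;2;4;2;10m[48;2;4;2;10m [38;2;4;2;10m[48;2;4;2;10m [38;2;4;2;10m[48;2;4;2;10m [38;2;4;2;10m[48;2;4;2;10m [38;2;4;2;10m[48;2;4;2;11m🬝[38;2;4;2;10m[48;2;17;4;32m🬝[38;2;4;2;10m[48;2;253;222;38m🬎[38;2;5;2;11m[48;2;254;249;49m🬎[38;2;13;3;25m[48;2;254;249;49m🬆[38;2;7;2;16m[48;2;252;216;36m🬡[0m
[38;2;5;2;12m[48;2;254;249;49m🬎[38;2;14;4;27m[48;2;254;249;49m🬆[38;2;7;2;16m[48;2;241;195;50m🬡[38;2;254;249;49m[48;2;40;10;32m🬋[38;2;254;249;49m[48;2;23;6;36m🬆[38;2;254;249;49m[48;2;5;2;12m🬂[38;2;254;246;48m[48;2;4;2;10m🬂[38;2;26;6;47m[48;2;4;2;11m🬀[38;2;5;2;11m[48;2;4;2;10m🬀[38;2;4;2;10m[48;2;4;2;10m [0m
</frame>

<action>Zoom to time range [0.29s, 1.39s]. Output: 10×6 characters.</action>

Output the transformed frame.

<frame>
[38;2;4;2;10m[48;2;4;2;10m [38;2;4;2;10m[48;2;4;2;10m [38;2;4;2;10m[48;2;4;2;10m [38;2;4;2;10m[48;2;4;2;10m [38;2;4;2;10m[48;2;4;2;10m [38;2;4;2;10m[48;2;4;2;10m [38;2;4;2;10m[48;2;4;2;10m [38;2;4;2;10m[48;2;4;2;10m [38;2;4;2;10m[48;2;4;2;10m [38;2;4;2;10m[48;2;4;2;10m [0m
[38;2;4;2;10m[48;2;4;2;10m [38;2;4;2;10m[48;2;4;2;10m [38;2;4;2;10m[48;2;4;2;10m [38;2;4;2;10m[48;2;4;2;10m [38;2;4;2;10m[48;2;4;2;10m [38;2;4;2;10m[48;2;4;2;10m [38;2;4;2;10m[48;2;4;2;10m [38;2;4;2;10m[48;2;4;2;10m [38;2;4;2;10m[48;2;4;2;10m [38;2;4;2;10m[48;2;4;2;10m [0m
[38;2;4;2;10m[48;2;4;2;10m [38;2;4;2;10m[48;2;4;2;10m [38;2;4;2;10m[48;2;4;2;10m [38;2;4;2;10m[48;2;4;2;10m [38;2;4;2;10m[48;2;4;2;10m [38;2;4;2;10m[48;2;4;2;10m [38;2;4;2;10m[48;2;4;2;10m [38;2;4;2;10m[48;2;4;2;10m [38;2;4;2;10m[48;2;4;2;10m [38;2;4;2;10m[48;2;4;2;10m [0m
[38;2;4;2;10m[48;2;4;2;10m [38;2;4;2;10m[48;2;4;2;10m [38;2;4;2;10m[48;2;4;2;10m [38;2;4;2;10m[48;2;4;2;10m [38;2;4;2;10m[48;2;4;2;10m [38;2;4;2;10m[48;2;4;2;11m🬎[38;2;4;2;10m[48;2;7;2;15m🬝[38;2;5;2;12m[48;2;26;6;47m🬝[38;2;5;2;11m[48;2;252;209;33m🬎[38;2;10;3;21m[48;2;254;249;49m🬎[0m
[38;2;4;2;10m[48;2;6;2;14m🬎[38;2;6;2;13m[48;2;56;13;89m🬝[38;2;5;2;11m[48;2;253;233;43m🬎[38;2;18;4;33m[48;2;254;249;49m🬎[38;2;6;2;13m[48;2;253;232;42m🬂[38;2;40;10;47m[48;2;254;249;49m🬰[38;2;253;230;41m[48;2;7;2;16m🬎[38;2;254;249;49m[48;2;36;9;38m🬂[38;2;254;249;49m[48;2;5;2;13m🬂[38;2;203;59;74m[48;2;8;2;17m🬀[0m
[38;2;253;237;44m[48;2;6;2;14m🬎[38;2;254;249;49m[48;2;24;6;34m🬂[38;2;254;241;46m[48;2;5;2;12m🬂[38;2;98;24;86m[48;2;6;2;13m🬀[38;2;8;2;17m[48;2;4;2;10m🬀[38;2;4;2;11m[48;2;4;2;10m🬂[38;2;4;2;10m[48;2;4;2;10m [38;2;4;2;10m[48;2;4;2;10m [38;2;4;2;10m[48;2;4;2;10m [38;2;4;2;10m[48;2;4;2;10m [0m
</frame>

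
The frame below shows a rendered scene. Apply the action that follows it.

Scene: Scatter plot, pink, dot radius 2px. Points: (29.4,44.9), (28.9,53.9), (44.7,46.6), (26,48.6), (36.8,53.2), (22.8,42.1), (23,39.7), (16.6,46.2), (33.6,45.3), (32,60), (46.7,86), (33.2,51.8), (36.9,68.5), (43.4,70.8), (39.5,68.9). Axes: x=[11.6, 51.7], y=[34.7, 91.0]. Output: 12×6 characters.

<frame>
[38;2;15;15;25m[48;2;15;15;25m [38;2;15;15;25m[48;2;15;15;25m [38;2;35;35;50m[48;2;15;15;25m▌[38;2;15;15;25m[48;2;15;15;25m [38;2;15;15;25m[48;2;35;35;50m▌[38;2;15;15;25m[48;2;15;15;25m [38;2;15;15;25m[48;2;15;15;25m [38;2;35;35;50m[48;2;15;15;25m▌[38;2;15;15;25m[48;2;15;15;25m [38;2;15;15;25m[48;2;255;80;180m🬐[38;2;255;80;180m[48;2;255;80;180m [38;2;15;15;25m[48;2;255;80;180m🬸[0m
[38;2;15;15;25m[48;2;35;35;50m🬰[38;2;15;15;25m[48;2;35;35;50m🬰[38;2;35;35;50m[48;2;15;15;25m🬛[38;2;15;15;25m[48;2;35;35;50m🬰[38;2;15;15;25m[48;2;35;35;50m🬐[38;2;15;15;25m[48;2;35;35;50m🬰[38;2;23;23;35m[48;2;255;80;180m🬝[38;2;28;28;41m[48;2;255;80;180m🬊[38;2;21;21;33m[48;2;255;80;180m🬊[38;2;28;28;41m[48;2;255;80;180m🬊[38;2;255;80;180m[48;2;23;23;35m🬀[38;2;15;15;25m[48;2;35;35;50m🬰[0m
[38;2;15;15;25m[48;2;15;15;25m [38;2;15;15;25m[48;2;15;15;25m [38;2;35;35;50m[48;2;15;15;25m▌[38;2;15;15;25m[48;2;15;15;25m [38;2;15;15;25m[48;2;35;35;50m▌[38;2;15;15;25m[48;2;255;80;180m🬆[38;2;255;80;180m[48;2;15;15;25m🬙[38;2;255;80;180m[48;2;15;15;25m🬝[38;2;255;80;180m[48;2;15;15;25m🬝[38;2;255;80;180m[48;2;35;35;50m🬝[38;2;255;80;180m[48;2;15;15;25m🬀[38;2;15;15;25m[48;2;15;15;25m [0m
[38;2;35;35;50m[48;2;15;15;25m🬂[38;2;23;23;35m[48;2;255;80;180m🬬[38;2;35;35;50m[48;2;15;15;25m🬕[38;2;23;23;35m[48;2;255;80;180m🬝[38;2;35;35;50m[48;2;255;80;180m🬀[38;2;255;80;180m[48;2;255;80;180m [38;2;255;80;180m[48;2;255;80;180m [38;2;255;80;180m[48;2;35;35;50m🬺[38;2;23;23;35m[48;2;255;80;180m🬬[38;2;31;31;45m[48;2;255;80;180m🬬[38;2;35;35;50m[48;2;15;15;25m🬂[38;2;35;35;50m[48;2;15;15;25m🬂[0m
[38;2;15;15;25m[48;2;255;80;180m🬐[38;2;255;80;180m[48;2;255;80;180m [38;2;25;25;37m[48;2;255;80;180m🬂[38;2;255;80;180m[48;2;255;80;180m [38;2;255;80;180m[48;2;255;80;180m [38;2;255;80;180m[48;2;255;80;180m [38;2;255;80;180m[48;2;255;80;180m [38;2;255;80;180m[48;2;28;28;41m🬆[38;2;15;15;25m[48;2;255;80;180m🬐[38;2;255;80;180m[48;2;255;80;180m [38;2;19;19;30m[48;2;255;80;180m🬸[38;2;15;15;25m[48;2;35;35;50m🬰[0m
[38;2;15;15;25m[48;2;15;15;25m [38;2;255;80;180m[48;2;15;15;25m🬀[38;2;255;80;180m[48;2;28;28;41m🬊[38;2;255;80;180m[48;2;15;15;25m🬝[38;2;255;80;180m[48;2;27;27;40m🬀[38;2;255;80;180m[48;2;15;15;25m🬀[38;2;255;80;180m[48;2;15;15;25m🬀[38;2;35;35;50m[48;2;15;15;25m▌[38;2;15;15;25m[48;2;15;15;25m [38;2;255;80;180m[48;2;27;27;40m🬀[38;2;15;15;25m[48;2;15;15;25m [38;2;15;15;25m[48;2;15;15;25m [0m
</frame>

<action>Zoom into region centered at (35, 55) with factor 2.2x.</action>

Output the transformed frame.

<frame>
[38;2;15;15;25m[48;2;15;15;25m [38;2;15;15;25m[48;2;15;15;25m [38;2;35;35;50m[48;2;15;15;25m▌[38;2;15;15;25m[48;2;15;15;25m [38;2;15;15;25m[48;2;35;35;50m▌[38;2;15;15;25m[48;2;255;80;180m🬺[38;2;255;80;180m[48;2;15;15;25m🬬[38;2;255;80;180m[48;2;21;21;33m🬆[38;2;255;80;180m[48;2;15;15;25m🬬[38;2;255;80;180m[48;2;28;28;41m🬆[38;2;15;15;25m[48;2;15;15;25m [38;2;15;15;25m[48;2;15;15;25m [0m
[38;2;15;15;25m[48;2;35;35;50m🬰[38;2;15;15;25m[48;2;35;35;50m🬰[38;2;31;31;45m[48;2;255;80;180m🬝[38;2;15;15;25m[48;2;255;80;180m🬀[38;2;28;28;41m[48;2;255;80;180m🬊[38;2;15;15;25m[48;2;35;35;50m🬰[38;2;15;15;25m[48;2;35;35;50m🬰[38;2;35;35;50m[48;2;15;15;25m🬛[38;2;15;15;25m[48;2;35;35;50m🬰[38;2;15;15;25m[48;2;35;35;50m🬐[38;2;15;15;25m[48;2;35;35;50m🬰[38;2;15;15;25m[48;2;35;35;50m🬰[0m
[38;2;15;15;25m[48;2;15;15;25m [38;2;15;15;25m[48;2;255;80;180m🬆[38;2;23;23;35m[48;2;255;80;180m🬬[38;2;255;80;180m[48;2;15;15;25m🬊[38;2;255;80;180m[48;2;25;25;37m🬟[38;2;15;15;25m[48;2;15;15;25m [38;2;15;15;25m[48;2;255;80;180m🬆[38;2;23;23;35m[48;2;255;80;180m🬬[38;2;15;15;25m[48;2;15;15;25m [38;2;15;15;25m[48;2;35;35;50m▌[38;2;15;15;25m[48;2;15;15;25m [38;2;15;15;25m[48;2;15;15;25m [0m
[38;2;255;80;180m[48;2;25;25;37m🬳[38;2;255;80;180m[48;2;15;15;25m🬬[38;2;255;80;180m[48;2;21;21;33m🬆[38;2;23;23;35m[48;2;255;80;180m🬴[38;2;255;80;180m[48;2;255;80;180m [38;2;255;80;180m[48;2;15;15;25m🬝[38;2;255;80;180m[48;2;15;15;25m🬬[38;2;255;80;180m[48;2;21;21;33m🬆[38;2;35;35;50m[48;2;15;15;25m🬂[38;2;35;35;50m[48;2;15;15;25m🬨[38;2;35;35;50m[48;2;15;15;25m🬂[38;2;35;35;50m[48;2;15;15;25m🬂[0m
[38;2;255;80;180m[48;2;15;15;25m🬝[38;2;255;80;180m[48;2;25;25;37m🬟[38;2;28;28;41m[48;2;255;80;180m🬊[38;2;23;23;35m[48;2;255;80;180m🬝[38;2;15;15;25m[48;2;255;80;180m🬀[38;2;21;21;33m[48;2;255;80;180m🬊[38;2;15;15;25m[48;2;35;35;50m🬰[38;2;35;35;50m[48;2;15;15;25m🬛[38;2;15;15;25m[48;2;35;35;50m🬰[38;2;15;15;25m[48;2;35;35;50m🬐[38;2;23;23;35m[48;2;255;80;180m🬝[38;2;15;15;25m[48;2;255;80;180m🬀[0m
[38;2;15;15;25m[48;2;15;15;25m [38;2;255;80;180m[48;2;15;15;25m🬊[38;2;255;80;180m[48;2;15;15;25m🬝[38;2;255;80;180m[48;2;15;15;25m🬀[38;2;255;80;180m[48;2;21;21;33m🬊[38;2;255;80;180m[48;2;15;15;25m🬀[38;2;15;15;25m[48;2;15;15;25m [38;2;35;35;50m[48;2;15;15;25m▌[38;2;15;15;25m[48;2;15;15;25m [38;2;15;15;25m[48;2;35;35;50m▌[38;2;15;15;25m[48;2;15;15;25m [38;2;255;80;180m[48;2;15;15;25m🬊[0m
</frame>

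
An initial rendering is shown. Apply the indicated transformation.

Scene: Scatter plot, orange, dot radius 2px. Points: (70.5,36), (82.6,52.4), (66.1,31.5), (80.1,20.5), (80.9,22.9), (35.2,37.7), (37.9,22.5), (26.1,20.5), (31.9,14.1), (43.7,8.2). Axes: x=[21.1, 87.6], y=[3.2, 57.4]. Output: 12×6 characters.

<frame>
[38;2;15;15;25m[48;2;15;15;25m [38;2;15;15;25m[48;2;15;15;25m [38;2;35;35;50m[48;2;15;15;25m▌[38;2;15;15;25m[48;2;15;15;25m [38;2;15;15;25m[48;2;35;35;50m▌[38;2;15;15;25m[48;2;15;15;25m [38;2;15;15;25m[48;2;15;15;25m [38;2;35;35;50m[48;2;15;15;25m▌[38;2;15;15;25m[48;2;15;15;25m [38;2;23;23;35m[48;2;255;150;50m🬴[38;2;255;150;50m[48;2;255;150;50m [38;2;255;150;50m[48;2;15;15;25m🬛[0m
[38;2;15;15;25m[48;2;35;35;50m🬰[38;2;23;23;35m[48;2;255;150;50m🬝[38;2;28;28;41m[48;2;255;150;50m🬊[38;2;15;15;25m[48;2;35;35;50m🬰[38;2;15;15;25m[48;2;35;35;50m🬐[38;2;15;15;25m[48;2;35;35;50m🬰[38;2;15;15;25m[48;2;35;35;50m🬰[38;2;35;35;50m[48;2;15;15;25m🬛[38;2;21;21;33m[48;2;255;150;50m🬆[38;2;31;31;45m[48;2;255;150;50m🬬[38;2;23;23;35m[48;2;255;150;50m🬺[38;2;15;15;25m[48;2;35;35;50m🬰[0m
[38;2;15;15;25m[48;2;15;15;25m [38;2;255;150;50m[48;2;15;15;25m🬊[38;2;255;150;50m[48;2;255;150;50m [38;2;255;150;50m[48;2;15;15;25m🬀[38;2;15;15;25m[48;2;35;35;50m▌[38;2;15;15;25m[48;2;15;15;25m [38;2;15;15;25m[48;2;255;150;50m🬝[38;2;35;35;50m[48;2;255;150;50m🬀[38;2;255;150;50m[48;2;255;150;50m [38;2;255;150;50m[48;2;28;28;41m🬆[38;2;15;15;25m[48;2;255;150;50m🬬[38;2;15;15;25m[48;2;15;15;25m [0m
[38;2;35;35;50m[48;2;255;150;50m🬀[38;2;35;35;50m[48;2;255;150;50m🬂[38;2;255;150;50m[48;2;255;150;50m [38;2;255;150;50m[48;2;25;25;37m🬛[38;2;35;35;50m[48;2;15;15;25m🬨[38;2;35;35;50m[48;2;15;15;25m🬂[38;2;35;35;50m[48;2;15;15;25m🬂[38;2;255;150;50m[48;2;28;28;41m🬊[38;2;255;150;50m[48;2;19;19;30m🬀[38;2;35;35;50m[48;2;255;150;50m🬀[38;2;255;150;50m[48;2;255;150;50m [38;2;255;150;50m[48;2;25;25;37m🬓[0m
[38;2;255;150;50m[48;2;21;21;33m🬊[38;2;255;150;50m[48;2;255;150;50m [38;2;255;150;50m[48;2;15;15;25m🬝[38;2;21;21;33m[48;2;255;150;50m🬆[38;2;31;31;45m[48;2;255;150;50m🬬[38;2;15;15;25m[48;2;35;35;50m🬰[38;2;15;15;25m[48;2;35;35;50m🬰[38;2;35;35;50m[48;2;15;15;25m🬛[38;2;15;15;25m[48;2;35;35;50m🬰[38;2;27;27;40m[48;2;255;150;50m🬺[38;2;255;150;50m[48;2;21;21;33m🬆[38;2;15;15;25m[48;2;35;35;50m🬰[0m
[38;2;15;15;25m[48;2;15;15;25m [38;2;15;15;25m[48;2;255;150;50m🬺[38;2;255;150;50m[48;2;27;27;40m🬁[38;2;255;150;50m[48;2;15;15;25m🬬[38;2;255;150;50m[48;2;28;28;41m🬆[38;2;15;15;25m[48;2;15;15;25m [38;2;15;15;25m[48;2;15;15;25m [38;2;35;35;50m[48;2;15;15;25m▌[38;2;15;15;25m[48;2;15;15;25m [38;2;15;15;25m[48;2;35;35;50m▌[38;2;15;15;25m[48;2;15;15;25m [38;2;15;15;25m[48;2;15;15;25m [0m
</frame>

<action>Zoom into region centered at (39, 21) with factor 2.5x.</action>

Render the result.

<frame>
[38;2;15;15;25m[48;2;15;15;25m [38;2;15;15;25m[48;2;15;15;25m [38;2;35;35;50m[48;2;15;15;25m▌[38;2;15;15;25m[48;2;15;15;25m [38;2;15;15;25m[48;2;35;35;50m▌[38;2;15;15;25m[48;2;15;15;25m [38;2;15;15;25m[48;2;15;15;25m [38;2;35;35;50m[48;2;15;15;25m▌[38;2;15;15;25m[48;2;15;15;25m [38;2;15;15;25m[48;2;35;35;50m▌[38;2;15;15;25m[48;2;15;15;25m [38;2;15;15;25m[48;2;15;15;25m [0m
[38;2;15;15;25m[48;2;35;35;50m🬰[38;2;15;15;25m[48;2;35;35;50m🬰[38;2;35;35;50m[48;2;15;15;25m🬛[38;2;15;15;25m[48;2;35;35;50m🬰[38;2;15;15;25m[48;2;35;35;50m🬐[38;2;23;23;35m[48;2;255;150;50m🬬[38;2;15;15;25m[48;2;35;35;50m🬰[38;2;35;35;50m[48;2;15;15;25m🬛[38;2;15;15;25m[48;2;35;35;50m🬰[38;2;15;15;25m[48;2;35;35;50m🬐[38;2;15;15;25m[48;2;35;35;50m🬰[38;2;15;15;25m[48;2;35;35;50m🬰[0m
[38;2;255;150;50m[48;2;15;15;25m🬺[38;2;15;15;25m[48;2;255;150;50m🬬[38;2;35;35;50m[48;2;15;15;25m▌[38;2;15;15;25m[48;2;15;15;25m [38;2;15;15;25m[48;2;255;150;50m🬐[38;2;255;150;50m[48;2;255;150;50m [38;2;15;15;25m[48;2;255;150;50m🬸[38;2;35;35;50m[48;2;15;15;25m▌[38;2;15;15;25m[48;2;15;15;25m [38;2;15;15;25m[48;2;35;35;50m▌[38;2;15;15;25m[48;2;15;15;25m [38;2;15;15;25m[48;2;15;15;25m [0m
[38;2;255;150;50m[48;2;15;15;25m🬆[38;2;35;35;50m[48;2;15;15;25m🬂[38;2;31;31;45m[48;2;255;150;50m🬝[38;2;35;35;50m[48;2;15;15;25m🬂[38;2;35;35;50m[48;2;15;15;25m🬨[38;2;255;150;50m[48;2;19;19;30m🬀[38;2;35;35;50m[48;2;15;15;25m🬂[38;2;35;35;50m[48;2;15;15;25m🬕[38;2;35;35;50m[48;2;15;15;25m🬂[38;2;35;35;50m[48;2;15;15;25m🬨[38;2;35;35;50m[48;2;15;15;25m🬂[38;2;35;35;50m[48;2;15;15;25m🬂[0m
[38;2;15;15;25m[48;2;35;35;50m🬰[38;2;19;19;30m[48;2;255;150;50m🬴[38;2;255;150;50m[48;2;255;150;50m [38;2;255;150;50m[48;2;15;15;25m🬛[38;2;15;15;25m[48;2;35;35;50m🬐[38;2;15;15;25m[48;2;35;35;50m🬰[38;2;15;15;25m[48;2;35;35;50m🬰[38;2;35;35;50m[48;2;15;15;25m🬛[38;2;15;15;25m[48;2;35;35;50m🬰[38;2;15;15;25m[48;2;35;35;50m🬐[38;2;15;15;25m[48;2;35;35;50m🬰[38;2;15;15;25m[48;2;35;35;50m🬰[0m
[38;2;15;15;25m[48;2;15;15;25m [38;2;15;15;25m[48;2;15;15;25m [38;2;255;150;50m[48;2;27;27;40m🬁[38;2;15;15;25m[48;2;15;15;25m [38;2;15;15;25m[48;2;35;35;50m▌[38;2;15;15;25m[48;2;15;15;25m [38;2;15;15;25m[48;2;15;15;25m [38;2;35;35;50m[48;2;15;15;25m▌[38;2;15;15;25m[48;2;15;15;25m [38;2;15;15;25m[48;2;35;35;50m▌[38;2;15;15;25m[48;2;15;15;25m [38;2;15;15;25m[48;2;15;15;25m [0m
</frame>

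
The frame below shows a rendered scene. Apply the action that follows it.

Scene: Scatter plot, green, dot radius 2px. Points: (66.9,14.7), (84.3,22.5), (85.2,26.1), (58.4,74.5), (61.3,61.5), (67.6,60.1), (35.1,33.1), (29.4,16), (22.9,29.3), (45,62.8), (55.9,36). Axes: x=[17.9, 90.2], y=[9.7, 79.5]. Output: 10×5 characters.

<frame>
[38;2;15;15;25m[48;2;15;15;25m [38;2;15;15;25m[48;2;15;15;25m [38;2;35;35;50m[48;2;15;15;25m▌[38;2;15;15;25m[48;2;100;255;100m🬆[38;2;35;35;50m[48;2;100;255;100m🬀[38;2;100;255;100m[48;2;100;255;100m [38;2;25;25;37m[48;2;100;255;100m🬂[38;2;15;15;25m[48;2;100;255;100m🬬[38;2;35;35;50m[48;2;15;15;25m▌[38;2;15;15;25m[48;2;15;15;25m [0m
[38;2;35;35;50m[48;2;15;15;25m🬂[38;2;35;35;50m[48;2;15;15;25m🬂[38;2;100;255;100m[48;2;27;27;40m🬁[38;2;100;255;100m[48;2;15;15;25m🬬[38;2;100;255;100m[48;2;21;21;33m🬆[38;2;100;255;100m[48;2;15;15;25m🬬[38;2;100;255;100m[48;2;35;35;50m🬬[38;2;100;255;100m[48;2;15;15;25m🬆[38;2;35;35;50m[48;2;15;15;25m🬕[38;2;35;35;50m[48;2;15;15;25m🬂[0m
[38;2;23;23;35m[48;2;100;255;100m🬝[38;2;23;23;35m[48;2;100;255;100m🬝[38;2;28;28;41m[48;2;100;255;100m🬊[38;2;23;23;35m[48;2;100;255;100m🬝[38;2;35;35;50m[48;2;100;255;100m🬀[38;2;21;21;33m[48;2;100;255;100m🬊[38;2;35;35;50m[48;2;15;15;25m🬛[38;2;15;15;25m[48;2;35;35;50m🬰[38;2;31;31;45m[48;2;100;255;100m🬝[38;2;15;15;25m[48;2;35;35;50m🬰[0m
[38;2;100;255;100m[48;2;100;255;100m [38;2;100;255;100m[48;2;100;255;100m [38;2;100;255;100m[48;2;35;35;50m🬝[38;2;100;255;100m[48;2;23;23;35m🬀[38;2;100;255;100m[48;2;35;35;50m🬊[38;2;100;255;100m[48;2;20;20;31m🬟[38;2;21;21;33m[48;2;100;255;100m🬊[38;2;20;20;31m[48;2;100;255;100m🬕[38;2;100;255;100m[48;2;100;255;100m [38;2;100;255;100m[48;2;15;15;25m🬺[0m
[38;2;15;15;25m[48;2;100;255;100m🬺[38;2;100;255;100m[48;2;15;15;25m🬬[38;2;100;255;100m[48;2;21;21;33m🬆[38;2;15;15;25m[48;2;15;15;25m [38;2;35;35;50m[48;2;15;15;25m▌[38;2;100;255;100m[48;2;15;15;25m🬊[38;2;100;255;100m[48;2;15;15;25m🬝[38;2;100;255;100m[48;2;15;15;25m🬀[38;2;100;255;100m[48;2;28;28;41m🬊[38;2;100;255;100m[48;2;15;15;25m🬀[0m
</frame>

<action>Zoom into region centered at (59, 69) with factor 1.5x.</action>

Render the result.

<frame>
[38;2;15;15;25m[48;2;15;15;25m [38;2;15;15;25m[48;2;15;15;25m [38;2;35;35;50m[48;2;15;15;25m▌[38;2;15;15;25m[48;2;15;15;25m [38;2;35;35;50m[48;2;15;15;25m▌[38;2;15;15;25m[48;2;15;15;25m [38;2;35;35;50m[48;2;15;15;25m▌[38;2;15;15;25m[48;2;15;15;25m [38;2;35;35;50m[48;2;15;15;25m▌[38;2;15;15;25m[48;2;15;15;25m [0m
[38;2;35;35;50m[48;2;15;15;25m🬂[38;2;35;35;50m[48;2;15;15;25m🬂[38;2;35;35;50m[48;2;15;15;25m🬕[38;2;23;23;35m[48;2;100;255;100m🬝[38;2;35;35;50m[48;2;100;255;100m🬀[38;2;100;255;100m[48;2;28;28;41m🬱[38;2;35;35;50m[48;2;15;15;25m🬕[38;2;35;35;50m[48;2;15;15;25m🬂[38;2;35;35;50m[48;2;15;15;25m🬕[38;2;35;35;50m[48;2;15;15;25m🬂[0m
[38;2;23;23;35m[48;2;100;255;100m🬝[38;2;15;15;25m[48;2;100;255;100m🬀[38;2;28;28;41m[48;2;100;255;100m🬊[38;2;15;15;25m[48;2;35;35;50m🬰[38;2;100;255;100m[48;2;35;35;50m🬨[38;2;100;255;100m[48;2;25;25;37m🬲[38;2;28;28;41m[48;2;100;255;100m🬊[38;2;15;15;25m[48;2;35;35;50m🬰[38;2;35;35;50m[48;2;15;15;25m🬛[38;2;15;15;25m[48;2;35;35;50m🬰[0m
[38;2;15;15;25m[48;2;35;35;50m🬎[38;2;100;255;100m[48;2;28;28;41m🬊[38;2;100;255;100m[48;2;27;27;40m🬀[38;2;15;15;25m[48;2;35;35;50m🬎[38;2;100;255;100m[48;2;35;35;50m🬊[38;2;100;255;100m[48;2;35;35;50m🬝[38;2;100;255;100m[48;2;35;35;50m🬝[38;2;100;255;100m[48;2;23;23;35m🬀[38;2;35;35;50m[48;2;15;15;25m🬲[38;2;15;15;25m[48;2;35;35;50m🬎[0m
[38;2;15;15;25m[48;2;15;15;25m [38;2;15;15;25m[48;2;15;15;25m [38;2;35;35;50m[48;2;15;15;25m▌[38;2;15;15;25m[48;2;15;15;25m [38;2;35;35;50m[48;2;15;15;25m▌[38;2;15;15;25m[48;2;15;15;25m [38;2;35;35;50m[48;2;15;15;25m▌[38;2;15;15;25m[48;2;15;15;25m [38;2;35;35;50m[48;2;15;15;25m▌[38;2;15;15;25m[48;2;15;15;25m [0m
</frame>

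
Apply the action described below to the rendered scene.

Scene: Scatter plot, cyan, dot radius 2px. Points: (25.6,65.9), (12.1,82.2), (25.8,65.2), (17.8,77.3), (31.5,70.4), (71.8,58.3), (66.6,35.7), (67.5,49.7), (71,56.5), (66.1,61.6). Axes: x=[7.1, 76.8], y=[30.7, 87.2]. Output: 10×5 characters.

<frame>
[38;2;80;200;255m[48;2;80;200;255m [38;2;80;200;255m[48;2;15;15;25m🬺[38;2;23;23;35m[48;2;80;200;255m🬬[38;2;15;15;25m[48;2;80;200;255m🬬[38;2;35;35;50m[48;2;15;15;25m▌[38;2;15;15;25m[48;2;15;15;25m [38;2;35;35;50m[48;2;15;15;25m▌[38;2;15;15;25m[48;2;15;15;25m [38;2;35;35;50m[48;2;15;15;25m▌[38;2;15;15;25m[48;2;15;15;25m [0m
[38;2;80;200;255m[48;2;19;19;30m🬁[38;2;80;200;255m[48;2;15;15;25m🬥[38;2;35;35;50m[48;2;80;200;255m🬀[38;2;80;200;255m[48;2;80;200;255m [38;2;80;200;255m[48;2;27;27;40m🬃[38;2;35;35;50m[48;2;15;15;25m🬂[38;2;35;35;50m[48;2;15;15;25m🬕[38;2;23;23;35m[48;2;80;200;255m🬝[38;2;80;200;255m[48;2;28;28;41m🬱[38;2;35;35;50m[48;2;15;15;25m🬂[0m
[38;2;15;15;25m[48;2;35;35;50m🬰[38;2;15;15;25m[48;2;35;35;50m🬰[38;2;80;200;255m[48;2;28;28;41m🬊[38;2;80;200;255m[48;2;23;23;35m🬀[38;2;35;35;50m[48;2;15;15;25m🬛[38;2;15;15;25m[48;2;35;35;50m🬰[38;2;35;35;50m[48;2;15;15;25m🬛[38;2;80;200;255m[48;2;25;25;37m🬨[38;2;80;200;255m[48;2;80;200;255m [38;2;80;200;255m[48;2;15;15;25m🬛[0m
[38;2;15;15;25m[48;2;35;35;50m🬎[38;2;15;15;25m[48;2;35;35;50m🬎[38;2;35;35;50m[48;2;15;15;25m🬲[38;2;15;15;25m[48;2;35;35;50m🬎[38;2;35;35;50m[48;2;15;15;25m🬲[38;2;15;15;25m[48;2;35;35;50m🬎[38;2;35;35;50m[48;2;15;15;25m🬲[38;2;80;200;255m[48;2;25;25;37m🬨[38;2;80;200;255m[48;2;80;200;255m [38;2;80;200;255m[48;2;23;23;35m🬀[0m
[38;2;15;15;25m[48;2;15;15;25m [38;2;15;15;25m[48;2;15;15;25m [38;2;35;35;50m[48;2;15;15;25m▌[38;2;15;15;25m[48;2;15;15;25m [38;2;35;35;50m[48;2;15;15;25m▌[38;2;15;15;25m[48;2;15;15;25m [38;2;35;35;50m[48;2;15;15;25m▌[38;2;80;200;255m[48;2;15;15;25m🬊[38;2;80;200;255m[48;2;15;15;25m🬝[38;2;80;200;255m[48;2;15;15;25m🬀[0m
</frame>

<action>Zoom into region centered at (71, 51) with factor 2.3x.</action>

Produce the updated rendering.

<frame>
[38;2;15;15;25m[48;2;15;15;25m [38;2;15;15;25m[48;2;15;15;25m [38;2;80;200;255m[48;2;28;28;41m🬊[38;2;80;200;255m[48;2;15;15;25m🬝[38;2;80;200;255m[48;2;25;25;37m🬶[38;2;80;200;255m[48;2;15;15;25m🬺[38;2;23;23;35m[48;2;80;200;255m🬬[38;2;15;15;25m[48;2;15;15;25m [38;2;35;35;50m[48;2;15;15;25m▌[38;2;15;15;25m[48;2;15;15;25m [0m
[38;2;35;35;50m[48;2;15;15;25m🬂[38;2;35;35;50m[48;2;15;15;25m🬂[38;2;35;35;50m[48;2;15;15;25m🬕[38;2;80;200;255m[48;2;20;20;31m🬠[38;2;80;200;255m[48;2;35;35;50m🬬[38;2;80;200;255m[48;2;15;15;25m🬆[38;2;35;35;50m[48;2;15;15;25m🬕[38;2;35;35;50m[48;2;15;15;25m🬂[38;2;35;35;50m[48;2;15;15;25m🬕[38;2;35;35;50m[48;2;15;15;25m🬂[0m
[38;2;15;15;25m[48;2;35;35;50m🬰[38;2;15;15;25m[48;2;35;35;50m🬰[38;2;27;27;40m[48;2;80;200;255m🬴[38;2;80;200;255m[48;2;80;200;255m [38;2;80;200;255m[48;2;15;15;25m🬛[38;2;15;15;25m[48;2;35;35;50m🬰[38;2;35;35;50m[48;2;15;15;25m🬛[38;2;15;15;25m[48;2;35;35;50m🬰[38;2;35;35;50m[48;2;15;15;25m🬛[38;2;15;15;25m[48;2;35;35;50m🬰[0m
[38;2;15;15;25m[48;2;35;35;50m🬎[38;2;15;15;25m[48;2;35;35;50m🬎[38;2;35;35;50m[48;2;15;15;25m🬲[38;2;23;23;35m[48;2;80;200;255m🬺[38;2;35;35;50m[48;2;15;15;25m🬲[38;2;15;15;25m[48;2;35;35;50m🬎[38;2;35;35;50m[48;2;15;15;25m🬲[38;2;15;15;25m[48;2;35;35;50m🬎[38;2;35;35;50m[48;2;15;15;25m🬲[38;2;15;15;25m[48;2;35;35;50m🬎[0m
[38;2;15;15;25m[48;2;15;15;25m [38;2;15;15;25m[48;2;15;15;25m [38;2;35;35;50m[48;2;15;15;25m▌[38;2;15;15;25m[48;2;15;15;25m [38;2;35;35;50m[48;2;15;15;25m▌[38;2;15;15;25m[48;2;15;15;25m [38;2;35;35;50m[48;2;15;15;25m▌[38;2;15;15;25m[48;2;15;15;25m [38;2;35;35;50m[48;2;15;15;25m▌[38;2;15;15;25m[48;2;15;15;25m [0m
</frame>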